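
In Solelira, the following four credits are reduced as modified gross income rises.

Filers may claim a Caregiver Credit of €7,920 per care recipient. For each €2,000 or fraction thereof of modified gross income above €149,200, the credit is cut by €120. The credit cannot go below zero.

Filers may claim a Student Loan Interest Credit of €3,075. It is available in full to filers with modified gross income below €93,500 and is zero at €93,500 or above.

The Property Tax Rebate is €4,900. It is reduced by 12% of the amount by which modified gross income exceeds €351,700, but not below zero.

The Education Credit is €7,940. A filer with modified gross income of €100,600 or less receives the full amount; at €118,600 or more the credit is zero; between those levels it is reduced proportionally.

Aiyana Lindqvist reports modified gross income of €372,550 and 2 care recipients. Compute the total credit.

€4,798

Caregiver Credit: base = 2 × €7,920 = €15,840. income exceeds €149,200 by €223,350, which is 112 full-or-partial €2,000 increments; reduction = 112 × €120 = €13,440, leaving €2,400.
Student Loan Interest Credit: €372,550 meets or exceeds the €93,500 cutoff, so the credit is €0.
Property Tax Rebate: 12% of the €20,850 excess over €351,700 is €2,502; credit = €4,900 − €2,502 = €2,398.
Education Credit: €372,550 is at or above €118,600, so the credit is €0.
Total: €2,400 + €0 + €2,398 + €0 = €4,798.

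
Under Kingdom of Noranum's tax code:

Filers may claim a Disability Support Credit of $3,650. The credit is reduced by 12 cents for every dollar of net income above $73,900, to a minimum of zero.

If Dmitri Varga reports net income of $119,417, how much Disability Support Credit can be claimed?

$0

Disability Support Credit: 12% of the $45,517 excess over $73,900 is $5,462.04 ≥ base, so the credit is $0.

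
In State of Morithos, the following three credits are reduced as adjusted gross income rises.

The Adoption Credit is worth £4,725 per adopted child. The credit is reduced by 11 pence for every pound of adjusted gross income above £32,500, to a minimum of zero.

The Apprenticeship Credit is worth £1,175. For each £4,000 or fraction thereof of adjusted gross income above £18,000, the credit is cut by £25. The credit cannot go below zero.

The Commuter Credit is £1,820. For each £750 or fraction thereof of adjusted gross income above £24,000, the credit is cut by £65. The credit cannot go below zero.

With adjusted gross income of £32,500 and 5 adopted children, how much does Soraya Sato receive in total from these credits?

Adoption Credit: base = 5 × £4,725 = £23,625. £32,500 is at or below the £32,500 threshold, so the full £23,625 applies.
Apprenticeship Credit: income exceeds £18,000 by £14,500, which is 4 full-or-partial £4,000 increments; reduction = 4 × £25 = £100, leaving £1,075.
Commuter Credit: income exceeds £24,000 by £8,500, which is 12 full-or-partial £750 increments; reduction = 12 × £65 = £780, leaving £1,040.
Total: £23,625 + £1,075 + £1,040 = £25,740.

£25,740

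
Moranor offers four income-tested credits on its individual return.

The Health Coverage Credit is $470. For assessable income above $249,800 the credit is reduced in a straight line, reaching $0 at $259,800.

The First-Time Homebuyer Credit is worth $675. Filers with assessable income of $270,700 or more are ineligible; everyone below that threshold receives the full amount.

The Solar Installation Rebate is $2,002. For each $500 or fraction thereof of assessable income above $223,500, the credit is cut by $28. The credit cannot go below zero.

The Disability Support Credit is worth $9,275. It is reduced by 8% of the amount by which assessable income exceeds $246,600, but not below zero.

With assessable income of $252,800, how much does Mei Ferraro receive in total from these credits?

Health Coverage Credit: $252,800 is $3,000 into a $10,000 phase-out range, leaving 7,000/10,000 of the credit: $470 × 7,000/10,000 = $329.
First-Time Homebuyer Credit: $252,800 is below the $270,700 cutoff, so the full $675 applies.
Solar Installation Rebate: income exceeds $223,500 by $29,300, which is 59 full-or-partial $500 increments; reduction = 59 × $28 = $1,652, leaving $350.
Disability Support Credit: 8% of the $6,200 excess over $246,600 is $496; credit = $9,275 − $496 = $8,779.
Total: $329 + $675 + $350 + $8,779 = $10,133.

$10,133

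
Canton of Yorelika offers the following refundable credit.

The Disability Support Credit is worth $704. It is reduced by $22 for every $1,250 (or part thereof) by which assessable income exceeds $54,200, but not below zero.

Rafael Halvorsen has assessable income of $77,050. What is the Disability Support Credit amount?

$286

Disability Support Credit: income exceeds $54,200 by $22,850, which is 19 full-or-partial $1,250 increments; reduction = 19 × $22 = $418, leaving $286.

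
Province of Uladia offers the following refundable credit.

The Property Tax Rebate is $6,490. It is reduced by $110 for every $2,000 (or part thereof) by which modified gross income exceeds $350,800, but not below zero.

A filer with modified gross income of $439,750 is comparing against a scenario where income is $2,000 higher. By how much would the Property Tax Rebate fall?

$110

At $439,750 — income exceeds $350,800 by $88,950, which is 45 full-or-partial $2,000 increments; reduction = 45 × $110 = $4,950, leaving $1,540.
At $441,750 — income exceeds $350,800 by $90,950, which is 46 full-or-partial $2,000 increments; reduction = 46 × $110 = $5,060, leaving $1,430.
Lost: $1,540 − $1,430 = $110.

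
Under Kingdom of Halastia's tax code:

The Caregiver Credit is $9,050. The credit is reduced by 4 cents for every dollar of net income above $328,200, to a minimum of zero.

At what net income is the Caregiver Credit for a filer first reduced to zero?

The credit falls by 4% of each dollar above $328,200, so it reaches zero when the excess is $9,050 / 4% = $226,250: income = $328,200 + $226,250 = $554,450.

$554,450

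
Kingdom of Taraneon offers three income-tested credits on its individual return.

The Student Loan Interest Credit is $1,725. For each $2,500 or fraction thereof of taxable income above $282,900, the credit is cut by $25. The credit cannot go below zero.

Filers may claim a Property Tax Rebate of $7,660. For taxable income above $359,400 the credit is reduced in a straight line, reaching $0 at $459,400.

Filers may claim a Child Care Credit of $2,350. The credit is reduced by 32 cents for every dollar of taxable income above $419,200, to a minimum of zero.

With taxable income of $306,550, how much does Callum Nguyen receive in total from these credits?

Student Loan Interest Credit: income exceeds $282,900 by $23,650, which is 10 full-or-partial $2,500 increments; reduction = 10 × $25 = $250, leaving $1,475.
Property Tax Rebate: $306,550 is at or below the $359,400 threshold, so the full $7,660 applies.
Child Care Credit: $306,550 is at or below the $419,200 threshold, so the full $2,350 applies.
Total: $1,475 + $7,660 + $2,350 = $11,485.

$11,485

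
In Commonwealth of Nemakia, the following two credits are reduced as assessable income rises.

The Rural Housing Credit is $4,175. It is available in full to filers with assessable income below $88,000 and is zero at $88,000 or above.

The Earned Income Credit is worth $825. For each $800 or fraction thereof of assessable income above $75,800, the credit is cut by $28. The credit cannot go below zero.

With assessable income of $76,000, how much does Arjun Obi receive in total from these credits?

Rural Housing Credit: $76,000 is below the $88,000 cutoff, so the full $4,175 applies.
Earned Income Credit: income exceeds $75,800 by $200, which is 1 full-or-partial $800 increment; reduction = 1 × $28 = $28, leaving $797.
Total: $4,175 + $797 = $4,972.

$4,972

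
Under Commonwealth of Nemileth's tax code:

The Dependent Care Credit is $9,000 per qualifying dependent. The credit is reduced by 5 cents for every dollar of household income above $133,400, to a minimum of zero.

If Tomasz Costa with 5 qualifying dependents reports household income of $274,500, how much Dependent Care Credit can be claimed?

$37,945

Dependent Care Credit: base = 5 × $9,000 = $45,000. 5% of the $141,100 excess over $133,400 is $7,055; credit = $45,000 − $7,055 = $37,945.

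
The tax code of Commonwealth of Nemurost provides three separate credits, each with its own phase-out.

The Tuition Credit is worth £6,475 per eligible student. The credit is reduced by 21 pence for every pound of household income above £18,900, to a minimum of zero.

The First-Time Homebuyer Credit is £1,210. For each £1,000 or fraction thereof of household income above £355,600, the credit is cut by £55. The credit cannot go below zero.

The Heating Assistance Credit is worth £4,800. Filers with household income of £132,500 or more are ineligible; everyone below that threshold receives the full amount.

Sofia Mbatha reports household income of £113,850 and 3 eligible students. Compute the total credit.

Tuition Credit: base = 3 × £6,475 = £19,425. 21% of the £94,950 excess over £18,900 is £19,939.50 ≥ base, so the credit is £0.
First-Time Homebuyer Credit: £113,850 is at or below the £355,600 threshold, so the full £1,210 applies.
Heating Assistance Credit: £113,850 is below the £132,500 cutoff, so the full £4,800 applies.
Total: £0 + £1,210 + £4,800 = £6,010.

£6,010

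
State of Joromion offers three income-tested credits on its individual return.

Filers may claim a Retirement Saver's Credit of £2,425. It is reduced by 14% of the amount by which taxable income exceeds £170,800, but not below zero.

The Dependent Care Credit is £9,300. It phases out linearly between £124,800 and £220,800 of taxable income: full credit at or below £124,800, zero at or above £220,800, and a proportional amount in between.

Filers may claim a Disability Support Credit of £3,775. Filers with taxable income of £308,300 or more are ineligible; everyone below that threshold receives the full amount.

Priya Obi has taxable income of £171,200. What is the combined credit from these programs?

£10,949

Retirement Saver's Credit: 14% of the £400 excess over £170,800 is £56; credit = £2,425 − £56 = £2,369.
Dependent Care Credit: £171,200 is £46,400 into a £96,000 phase-out range, leaving 49,600/96,000 of the credit: £9,300 × 49,600/96,000 = £4,805.
Disability Support Credit: £171,200 is below the £308,300 cutoff, so the full £3,775 applies.
Total: £2,369 + £4,805 + £3,775 = £10,949.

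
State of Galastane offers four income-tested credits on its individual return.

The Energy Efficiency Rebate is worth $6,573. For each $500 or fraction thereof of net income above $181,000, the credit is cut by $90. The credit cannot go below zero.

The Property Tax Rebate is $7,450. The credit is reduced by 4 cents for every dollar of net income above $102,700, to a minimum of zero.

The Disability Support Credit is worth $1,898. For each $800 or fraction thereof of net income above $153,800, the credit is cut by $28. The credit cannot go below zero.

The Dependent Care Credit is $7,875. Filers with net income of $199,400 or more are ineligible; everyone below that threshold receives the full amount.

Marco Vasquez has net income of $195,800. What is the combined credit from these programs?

Energy Efficiency Rebate: income exceeds $181,000 by $14,800, which is 30 full-or-partial $500 increments; reduction = 30 × $90 = $2,700, leaving $3,873.
Property Tax Rebate: 4% of the $93,100 excess over $102,700 is $3,724; credit = $7,450 − $3,724 = $3,726.
Disability Support Credit: income exceeds $153,800 by $42,000, which is 53 full-or-partial $800 increments; reduction = 53 × $28 = $1,484, leaving $414.
Dependent Care Credit: $195,800 is below the $199,400 cutoff, so the full $7,875 applies.
Total: $3,873 + $3,726 + $414 + $7,875 = $15,888.

$15,888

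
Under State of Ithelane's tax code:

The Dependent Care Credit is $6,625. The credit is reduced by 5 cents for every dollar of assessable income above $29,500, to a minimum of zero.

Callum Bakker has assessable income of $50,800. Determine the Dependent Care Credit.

$5,560

Dependent Care Credit: 5% of the $21,300 excess over $29,500 is $1,065; credit = $6,625 − $1,065 = $5,560.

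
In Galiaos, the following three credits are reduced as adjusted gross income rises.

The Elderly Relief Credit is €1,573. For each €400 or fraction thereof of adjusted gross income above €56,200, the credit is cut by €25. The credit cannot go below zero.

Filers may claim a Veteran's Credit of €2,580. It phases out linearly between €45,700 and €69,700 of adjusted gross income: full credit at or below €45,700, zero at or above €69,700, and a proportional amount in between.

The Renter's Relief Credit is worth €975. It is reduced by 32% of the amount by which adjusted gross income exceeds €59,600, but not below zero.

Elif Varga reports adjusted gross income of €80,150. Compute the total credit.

€73

Elderly Relief Credit: income exceeds €56,200 by €23,950, which is 60 full-or-partial €400 increments; reduction = 60 × €25 = €1,500, leaving €73.
Veteran's Credit: €80,150 is at or above €69,700, so the credit is €0.
Renter's Relief Credit: 32% of the €20,550 excess over €59,600 is €6,576 ≥ base, so the credit is €0.
Total: €73 + €0 + €0 = €73.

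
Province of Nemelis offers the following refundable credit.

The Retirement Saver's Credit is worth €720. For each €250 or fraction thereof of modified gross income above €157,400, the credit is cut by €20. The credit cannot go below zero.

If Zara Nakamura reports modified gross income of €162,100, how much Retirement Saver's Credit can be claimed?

Retirement Saver's Credit: income exceeds €157,400 by €4,700, which is 19 full-or-partial €250 increments; reduction = 19 × €20 = €380, leaving €340.

€340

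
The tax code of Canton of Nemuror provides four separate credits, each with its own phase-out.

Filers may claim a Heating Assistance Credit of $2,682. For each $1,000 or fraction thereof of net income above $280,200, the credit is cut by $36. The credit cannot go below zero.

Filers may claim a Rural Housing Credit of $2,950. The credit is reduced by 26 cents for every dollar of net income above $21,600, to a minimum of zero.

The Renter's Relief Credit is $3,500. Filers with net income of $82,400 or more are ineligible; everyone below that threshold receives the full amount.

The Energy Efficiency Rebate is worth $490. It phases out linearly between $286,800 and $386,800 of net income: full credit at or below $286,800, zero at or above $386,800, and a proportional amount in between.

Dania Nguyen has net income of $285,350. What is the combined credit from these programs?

$2,956

Heating Assistance Credit: income exceeds $280,200 by $5,150, which is 6 full-or-partial $1,000 increments; reduction = 6 × $36 = $216, leaving $2,466.
Rural Housing Credit: 26% of the $263,750 excess over $21,600 is $68,575 ≥ base, so the credit is $0.
Renter's Relief Credit: $285,350 meets or exceeds the $82,400 cutoff, so the credit is $0.
Energy Efficiency Rebate: $285,350 is at or below the $286,800 threshold, so the full $490 applies.
Total: $2,466 + $0 + $0 + $490 = $2,956.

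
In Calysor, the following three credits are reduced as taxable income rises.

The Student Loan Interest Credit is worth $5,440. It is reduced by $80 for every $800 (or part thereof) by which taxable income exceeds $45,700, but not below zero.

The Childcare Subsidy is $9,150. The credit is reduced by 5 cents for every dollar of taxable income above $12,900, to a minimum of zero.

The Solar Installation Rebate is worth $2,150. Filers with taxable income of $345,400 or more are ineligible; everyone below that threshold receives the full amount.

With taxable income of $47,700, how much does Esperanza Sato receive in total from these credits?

Student Loan Interest Credit: income exceeds $45,700 by $2,000, which is 3 full-or-partial $800 increments; reduction = 3 × $80 = $240, leaving $5,200.
Childcare Subsidy: 5% of the $34,800 excess over $12,900 is $1,740; credit = $9,150 − $1,740 = $7,410.
Solar Installation Rebate: $47,700 is below the $345,400 cutoff, so the full $2,150 applies.
Total: $5,200 + $7,410 + $2,150 = $14,760.

$14,760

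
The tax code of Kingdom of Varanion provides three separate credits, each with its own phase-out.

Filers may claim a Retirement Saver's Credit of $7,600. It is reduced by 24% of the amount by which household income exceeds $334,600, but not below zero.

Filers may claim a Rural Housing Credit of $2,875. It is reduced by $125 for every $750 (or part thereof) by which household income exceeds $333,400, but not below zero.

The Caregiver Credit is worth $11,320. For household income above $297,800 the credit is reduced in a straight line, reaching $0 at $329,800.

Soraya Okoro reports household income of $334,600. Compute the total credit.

$10,225

Retirement Saver's Credit: $334,600 is at or below the $334,600 threshold, so the full $7,600 applies.
Rural Housing Credit: income exceeds $333,400 by $1,200, which is 2 full-or-partial $750 increments; reduction = 2 × $125 = $250, leaving $2,625.
Caregiver Credit: $334,600 is at or above $329,800, so the credit is $0.
Total: $7,600 + $2,625 + $0 = $10,225.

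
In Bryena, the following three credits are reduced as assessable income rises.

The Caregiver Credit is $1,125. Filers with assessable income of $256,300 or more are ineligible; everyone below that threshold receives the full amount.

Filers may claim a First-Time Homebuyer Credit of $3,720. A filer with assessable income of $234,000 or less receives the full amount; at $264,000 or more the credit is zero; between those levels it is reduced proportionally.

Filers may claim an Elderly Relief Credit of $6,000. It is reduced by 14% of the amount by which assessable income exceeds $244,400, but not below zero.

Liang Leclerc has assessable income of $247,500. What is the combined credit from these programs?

$8,737

Caregiver Credit: $247,500 is below the $256,300 cutoff, so the full $1,125 applies.
First-Time Homebuyer Credit: $247,500 is $13,500 into a $30,000 phase-out range, leaving 16,500/30,000 of the credit: $3,720 × 16,500/30,000 = $2,046.
Elderly Relief Credit: 14% of the $3,100 excess over $244,400 is $434; credit = $6,000 − $434 = $5,566.
Total: $1,125 + $2,046 + $5,566 = $8,737.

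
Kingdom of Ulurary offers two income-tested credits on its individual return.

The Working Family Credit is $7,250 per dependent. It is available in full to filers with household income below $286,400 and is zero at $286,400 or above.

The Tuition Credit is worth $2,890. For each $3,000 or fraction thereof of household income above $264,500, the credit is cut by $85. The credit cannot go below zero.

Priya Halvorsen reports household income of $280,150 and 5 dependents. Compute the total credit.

Working Family Credit: base = 5 × $7,250 = $36,250. $280,150 is below the $286,400 cutoff, so the full $36,250 applies.
Tuition Credit: income exceeds $264,500 by $15,650, which is 6 full-or-partial $3,000 increments; reduction = 6 × $85 = $510, leaving $2,380.
Total: $36,250 + $2,380 = $38,630.

$38,630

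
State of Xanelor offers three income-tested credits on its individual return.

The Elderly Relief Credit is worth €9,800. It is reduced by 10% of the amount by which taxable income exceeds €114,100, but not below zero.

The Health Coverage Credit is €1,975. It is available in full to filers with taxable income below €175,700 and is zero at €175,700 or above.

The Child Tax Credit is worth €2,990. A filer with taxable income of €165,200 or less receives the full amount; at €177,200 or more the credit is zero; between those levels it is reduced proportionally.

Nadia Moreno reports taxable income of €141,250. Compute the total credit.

€12,050

Elderly Relief Credit: 10% of the €27,150 excess over €114,100 is €2,715; credit = €9,800 − €2,715 = €7,085.
Health Coverage Credit: €141,250 is below the €175,700 cutoff, so the full €1,975 applies.
Child Tax Credit: €141,250 is at or below the €165,200 threshold, so the full €2,990 applies.
Total: €7,085 + €1,975 + €2,990 = €12,050.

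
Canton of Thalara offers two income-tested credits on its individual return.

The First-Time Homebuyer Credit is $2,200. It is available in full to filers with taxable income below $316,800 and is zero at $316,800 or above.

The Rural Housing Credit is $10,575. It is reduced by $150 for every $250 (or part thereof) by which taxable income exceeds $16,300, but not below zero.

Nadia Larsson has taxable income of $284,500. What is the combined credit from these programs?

First-Time Homebuyer Credit: $284,500 is below the $316,800 cutoff, so the full $2,200 applies.
Rural Housing Credit: income exceeds $16,300 by $268,200 → 1073 increments × $150 = $160,950 ≥ base, so the credit is $0.
Total: $2,200 + $0 = $2,200.

$2,200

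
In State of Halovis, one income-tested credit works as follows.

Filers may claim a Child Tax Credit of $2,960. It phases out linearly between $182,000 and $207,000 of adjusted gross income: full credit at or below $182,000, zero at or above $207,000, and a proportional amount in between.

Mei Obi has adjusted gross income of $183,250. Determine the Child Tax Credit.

Child Tax Credit: $183,250 is $1,250 into a $25,000 phase-out range, leaving 23,750/25,000 of the credit: $2,960 × 23,750/25,000 = $2,812.

$2,812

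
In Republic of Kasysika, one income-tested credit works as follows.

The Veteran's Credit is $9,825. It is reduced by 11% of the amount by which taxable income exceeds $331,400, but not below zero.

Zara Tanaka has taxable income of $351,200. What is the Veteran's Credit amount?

Veteran's Credit: 11% of the $19,800 excess over $331,400 is $2,178; credit = $9,825 − $2,178 = $7,647.

$7,647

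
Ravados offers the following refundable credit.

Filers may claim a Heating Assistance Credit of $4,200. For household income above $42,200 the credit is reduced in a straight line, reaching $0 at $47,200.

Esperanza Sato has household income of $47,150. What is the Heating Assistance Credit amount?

$42

Heating Assistance Credit: $47,150 is $4,950 into a $5,000 phase-out range, leaving 50/5,000 of the credit: $4,200 × 50/5,000 = $42.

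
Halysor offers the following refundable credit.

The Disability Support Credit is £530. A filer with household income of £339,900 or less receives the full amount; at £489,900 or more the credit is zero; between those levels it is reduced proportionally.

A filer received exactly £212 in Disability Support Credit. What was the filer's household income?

£212 is 212/530 of the full £530, so 318/530 of the £150,000 range has been used: income = £339,900 + £150,000 × 318/530 = £429,900.

£429,900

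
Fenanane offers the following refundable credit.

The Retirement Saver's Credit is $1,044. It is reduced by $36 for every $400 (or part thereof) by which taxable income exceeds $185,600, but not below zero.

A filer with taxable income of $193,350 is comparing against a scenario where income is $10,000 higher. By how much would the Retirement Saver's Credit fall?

At $193,350 — income exceeds $185,600 by $7,750, which is 20 full-or-partial $400 increments; reduction = 20 × $36 = $720, leaving $324.
At $203,350 — income exceeds $185,600 by $17,750 → 45 increments × $36 = $1,620 ≥ base, so the credit is $0.
Lost: $324 − $0 = $324.

$324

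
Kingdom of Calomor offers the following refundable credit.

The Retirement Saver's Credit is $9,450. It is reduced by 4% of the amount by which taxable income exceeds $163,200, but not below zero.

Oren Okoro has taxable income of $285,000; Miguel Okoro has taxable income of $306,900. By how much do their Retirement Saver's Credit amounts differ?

Oren ($285,000): Retirement Saver's Credit: 4% of the $121,800 excess over $163,200 is $4,872; credit = $9,450 − $4,872 = $4,578.
Miguel ($306,900): Retirement Saver's Credit: 4% of the $143,700 excess over $163,200 is $5,748; credit = $9,450 − $5,748 = $3,702.
Difference: |$4,578 − $3,702| = $876.

$876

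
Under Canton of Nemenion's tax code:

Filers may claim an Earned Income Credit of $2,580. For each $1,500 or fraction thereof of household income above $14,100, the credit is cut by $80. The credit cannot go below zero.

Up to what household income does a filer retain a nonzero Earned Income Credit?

$62,100

After 32 increments the reduction is 32 × $80 = $2,560, leaving $20; one more increment wipes it out. Increment 32 ends at excess 32 × $1,500 = $48,000, so the highest qualifying income is $14,100 + $48,000 = $62,100.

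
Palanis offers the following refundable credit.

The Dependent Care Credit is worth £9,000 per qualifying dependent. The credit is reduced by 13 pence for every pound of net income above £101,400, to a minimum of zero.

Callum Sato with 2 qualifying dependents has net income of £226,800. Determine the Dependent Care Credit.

Dependent Care Credit: base = 2 × £9,000 = £18,000. 13% of the £125,400 excess over £101,400 is £16,302; credit = £18,000 − £16,302 = £1,698.

£1,698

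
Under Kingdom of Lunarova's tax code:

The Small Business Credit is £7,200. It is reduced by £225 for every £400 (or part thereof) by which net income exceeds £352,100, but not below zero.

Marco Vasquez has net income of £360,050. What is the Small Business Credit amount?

£2,700

Small Business Credit: income exceeds £352,100 by £7,950, which is 20 full-or-partial £400 increments; reduction = 20 × £225 = £4,500, leaving £2,700.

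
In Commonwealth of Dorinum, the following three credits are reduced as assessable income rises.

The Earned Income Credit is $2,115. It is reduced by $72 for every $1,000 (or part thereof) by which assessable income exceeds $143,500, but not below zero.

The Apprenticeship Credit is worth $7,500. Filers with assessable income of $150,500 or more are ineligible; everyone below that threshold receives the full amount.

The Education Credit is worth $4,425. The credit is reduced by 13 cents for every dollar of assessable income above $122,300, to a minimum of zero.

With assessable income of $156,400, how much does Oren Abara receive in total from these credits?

$1,179

Earned Income Credit: income exceeds $143,500 by $12,900, which is 13 full-or-partial $1,000 increments; reduction = 13 × $72 = $936, leaving $1,179.
Apprenticeship Credit: $156,400 meets or exceeds the $150,500 cutoff, so the credit is $0.
Education Credit: 13% of the $34,100 excess over $122,300 is $4,433 ≥ base, so the credit is $0.
Total: $1,179 + $0 + $0 = $1,179.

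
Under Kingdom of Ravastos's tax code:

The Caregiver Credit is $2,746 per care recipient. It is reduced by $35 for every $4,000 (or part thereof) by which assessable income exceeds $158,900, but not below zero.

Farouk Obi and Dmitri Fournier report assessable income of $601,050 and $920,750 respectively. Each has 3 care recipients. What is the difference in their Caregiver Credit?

Farouk ($601,050): Caregiver Credit: base = 3 × $2,746 = $8,238. income exceeds $158,900 by $442,150, which is 111 full-or-partial $4,000 increments; reduction = 111 × $35 = $3,885, leaving $4,353.
Dmitri ($920,750): Caregiver Credit: base = 3 × $2,746 = $8,238. income exceeds $158,900 by $761,850, which is 191 full-or-partial $4,000 increments; reduction = 191 × $35 = $6,685, leaving $1,553.
Difference: |$4,353 − $1,553| = $2,800.

$2,800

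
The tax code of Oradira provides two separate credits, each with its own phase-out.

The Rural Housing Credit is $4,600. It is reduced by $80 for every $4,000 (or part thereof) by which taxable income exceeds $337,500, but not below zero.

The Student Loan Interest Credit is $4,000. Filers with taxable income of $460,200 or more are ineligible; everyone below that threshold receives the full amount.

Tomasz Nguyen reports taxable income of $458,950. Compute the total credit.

$6,120

Rural Housing Credit: income exceeds $337,500 by $121,450, which is 31 full-or-partial $4,000 increments; reduction = 31 × $80 = $2,480, leaving $2,120.
Student Loan Interest Credit: $458,950 is below the $460,200 cutoff, so the full $4,000 applies.
Total: $2,120 + $4,000 = $6,120.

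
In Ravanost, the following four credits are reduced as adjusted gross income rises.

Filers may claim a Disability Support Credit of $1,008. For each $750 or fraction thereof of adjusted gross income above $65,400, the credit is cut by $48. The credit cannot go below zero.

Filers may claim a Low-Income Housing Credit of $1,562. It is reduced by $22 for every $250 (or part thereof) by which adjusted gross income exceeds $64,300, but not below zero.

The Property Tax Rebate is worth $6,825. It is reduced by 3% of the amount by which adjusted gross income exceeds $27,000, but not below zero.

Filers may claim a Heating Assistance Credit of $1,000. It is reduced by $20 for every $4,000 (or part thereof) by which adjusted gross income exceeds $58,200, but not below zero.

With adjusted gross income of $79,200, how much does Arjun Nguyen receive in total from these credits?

Disability Support Credit: income exceeds $65,400 by $13,800, which is 19 full-or-partial $750 increments; reduction = 19 × $48 = $912, leaving $96.
Low-Income Housing Credit: income exceeds $64,300 by $14,900, which is 60 full-or-partial $250 increments; reduction = 60 × $22 = $1,320, leaving $242.
Property Tax Rebate: 3% of the $52,200 excess over $27,000 is $1,566; credit = $6,825 − $1,566 = $5,259.
Heating Assistance Credit: income exceeds $58,200 by $21,000, which is 6 full-or-partial $4,000 increments; reduction = 6 × $20 = $120, leaving $880.
Total: $96 + $242 + $5,259 + $880 = $6,477.

$6,477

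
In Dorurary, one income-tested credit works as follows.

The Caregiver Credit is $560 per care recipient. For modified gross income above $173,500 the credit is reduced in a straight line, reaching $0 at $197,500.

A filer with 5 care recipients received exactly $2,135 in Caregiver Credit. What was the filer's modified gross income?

Full credit = 5 × $560 = $2,800.
$2,135 is 2,135/2,800 of the full $2,800, so 665/2,800 of the $24,000 range has been used: income = $173,500 + $24,000 × 665/2,800 = $179,200.

$179,200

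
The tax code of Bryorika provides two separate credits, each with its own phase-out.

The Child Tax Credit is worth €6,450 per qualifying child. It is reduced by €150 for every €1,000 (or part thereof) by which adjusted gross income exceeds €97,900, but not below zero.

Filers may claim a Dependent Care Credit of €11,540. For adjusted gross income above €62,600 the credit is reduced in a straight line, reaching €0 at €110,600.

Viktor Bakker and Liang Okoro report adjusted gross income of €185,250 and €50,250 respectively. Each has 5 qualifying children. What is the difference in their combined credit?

Viktor (€185,250): Child Tax Credit: base = 5 × €6,450 = €32,250. income exceeds €97,900 by €87,350, which is 88 full-or-partial €1,000 increments; reduction = 88 × €150 = €13,200, leaving €19,050. Dependent Care Credit: €185,250 is at or above €110,600, so the credit is €0. total €19,050 + €0 = €19,050
Liang (€50,250): Child Tax Credit: base = 5 × €6,450 = €32,250. €50,250 is at or below the €97,900 threshold, so the full €32,250 applies. Dependent Care Credit: €50,250 is at or below the €62,600 threshold, so the full €11,540 applies. total €32,250 + €11,540 = €43,790
Difference: |€19,050 − €43,790| = €24,740.

€24,740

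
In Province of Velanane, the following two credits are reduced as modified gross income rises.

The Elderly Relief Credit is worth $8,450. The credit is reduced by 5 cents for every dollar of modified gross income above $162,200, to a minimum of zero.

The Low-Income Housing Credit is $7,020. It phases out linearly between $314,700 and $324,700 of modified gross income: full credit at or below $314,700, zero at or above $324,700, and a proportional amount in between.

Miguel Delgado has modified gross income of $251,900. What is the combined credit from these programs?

Elderly Relief Credit: 5% of the $89,700 excess over $162,200 is $4,485; credit = $8,450 − $4,485 = $3,965.
Low-Income Housing Credit: $251,900 is at or below the $314,700 threshold, so the full $7,020 applies.
Total: $3,965 + $7,020 = $10,985.

$10,985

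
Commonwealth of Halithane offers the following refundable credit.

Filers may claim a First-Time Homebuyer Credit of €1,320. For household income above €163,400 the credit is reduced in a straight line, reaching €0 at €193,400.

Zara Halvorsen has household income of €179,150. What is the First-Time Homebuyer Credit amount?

First-Time Homebuyer Credit: €179,150 is €15,750 into a €30,000 phase-out range, leaving 14,250/30,000 of the credit: €1,320 × 14,250/30,000 = €627.

€627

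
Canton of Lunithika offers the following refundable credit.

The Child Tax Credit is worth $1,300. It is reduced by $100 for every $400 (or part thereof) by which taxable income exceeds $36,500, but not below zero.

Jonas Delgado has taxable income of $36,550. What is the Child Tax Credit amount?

Child Tax Credit: income exceeds $36,500 by $50, which is 1 full-or-partial $400 increment; reduction = 1 × $100 = $100, leaving $1,200.

$1,200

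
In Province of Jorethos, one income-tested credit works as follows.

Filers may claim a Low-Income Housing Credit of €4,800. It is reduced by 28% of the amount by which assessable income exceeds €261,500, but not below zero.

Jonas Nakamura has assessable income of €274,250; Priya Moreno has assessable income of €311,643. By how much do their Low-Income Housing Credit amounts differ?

Jonas (€274,250): Low-Income Housing Credit: 28% of the €12,750 excess over €261,500 is €3,570; credit = €4,800 − €3,570 = €1,230.
Priya (€311,643): Low-Income Housing Credit: 28% of the €50,143 excess over €261,500 is €14,040.04 ≥ base, so the credit is €0.
Difference: |€1,230 − €0| = €1,230.

€1,230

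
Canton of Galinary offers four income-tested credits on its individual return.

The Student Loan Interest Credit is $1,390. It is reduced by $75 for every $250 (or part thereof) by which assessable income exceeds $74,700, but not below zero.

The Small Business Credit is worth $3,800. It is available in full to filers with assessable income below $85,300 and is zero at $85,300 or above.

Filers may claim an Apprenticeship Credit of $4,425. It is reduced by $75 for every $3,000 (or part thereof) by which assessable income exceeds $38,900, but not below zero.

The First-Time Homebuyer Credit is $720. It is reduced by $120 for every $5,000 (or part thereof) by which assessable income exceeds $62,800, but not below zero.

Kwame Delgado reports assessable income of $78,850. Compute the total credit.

$7,530

Student Loan Interest Credit: income exceeds $74,700 by $4,150, which is 17 full-or-partial $250 increments; reduction = 17 × $75 = $1,275, leaving $115.
Small Business Credit: $78,850 is below the $85,300 cutoff, so the full $3,800 applies.
Apprenticeship Credit: income exceeds $38,900 by $39,950, which is 14 full-or-partial $3,000 increments; reduction = 14 × $75 = $1,050, leaving $3,375.
First-Time Homebuyer Credit: income exceeds $62,800 by $16,050, which is 4 full-or-partial $5,000 increments; reduction = 4 × $120 = $480, leaving $240.
Total: $115 + $3,800 + $3,375 + $240 = $7,530.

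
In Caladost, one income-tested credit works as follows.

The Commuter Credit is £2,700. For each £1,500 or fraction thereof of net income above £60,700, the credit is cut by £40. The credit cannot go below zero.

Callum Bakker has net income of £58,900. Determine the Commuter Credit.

Commuter Credit: £58,900 is at or below the £60,700 threshold, so the full £2,700 applies.

£2,700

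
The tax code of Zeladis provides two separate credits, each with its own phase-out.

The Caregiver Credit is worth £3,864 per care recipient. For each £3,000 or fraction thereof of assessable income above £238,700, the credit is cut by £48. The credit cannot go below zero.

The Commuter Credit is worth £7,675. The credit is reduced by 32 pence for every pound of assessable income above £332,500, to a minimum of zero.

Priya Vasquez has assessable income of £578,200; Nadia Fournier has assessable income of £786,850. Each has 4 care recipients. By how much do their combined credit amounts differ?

£3,312

Priya (£578,200): Caregiver Credit: base = 4 × £3,864 = £15,456. income exceeds £238,700 by £339,500, which is 114 full-or-partial £3,000 increments; reduction = 114 × £48 = £5,472, leaving £9,984. Commuter Credit: 32% of the £245,700 excess over £332,500 is £78,624 ≥ base, so the credit is £0. total £9,984 + £0 = £9,984
Nadia (£786,850): Caregiver Credit: base = 4 × £3,864 = £15,456. income exceeds £238,700 by £548,150, which is 183 full-or-partial £3,000 increments; reduction = 183 × £48 = £8,784, leaving £6,672. Commuter Credit: 32% of the £454,350 excess over £332,500 is £145,392 ≥ base, so the credit is £0. total £6,672 + £0 = £6,672
Difference: |£9,984 − £6,672| = £3,312.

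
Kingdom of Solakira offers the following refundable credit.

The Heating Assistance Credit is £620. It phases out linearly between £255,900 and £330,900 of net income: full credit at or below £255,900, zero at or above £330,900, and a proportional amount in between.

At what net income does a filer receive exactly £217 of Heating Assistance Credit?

£217 is 217/620 of the full £620, so 403/620 of the £75,000 range has been used: income = £255,900 + £75,000 × 403/620 = £304,650.

£304,650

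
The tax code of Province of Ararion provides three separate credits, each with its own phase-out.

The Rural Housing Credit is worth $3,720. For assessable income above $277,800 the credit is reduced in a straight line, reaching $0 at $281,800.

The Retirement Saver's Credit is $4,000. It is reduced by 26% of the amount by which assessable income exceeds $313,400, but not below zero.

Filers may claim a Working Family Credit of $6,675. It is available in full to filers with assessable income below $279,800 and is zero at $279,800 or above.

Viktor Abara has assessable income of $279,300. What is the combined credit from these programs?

$13,000

Rural Housing Credit: $279,300 is $1,500 into a $4,000 phase-out range, leaving 2,500/4,000 of the credit: $3,720 × 2,500/4,000 = $2,325.
Retirement Saver's Credit: $279,300 is at or below the $313,400 threshold, so the full $4,000 applies.
Working Family Credit: $279,300 is below the $279,800 cutoff, so the full $6,675 applies.
Total: $2,325 + $4,000 + $6,675 = $13,000.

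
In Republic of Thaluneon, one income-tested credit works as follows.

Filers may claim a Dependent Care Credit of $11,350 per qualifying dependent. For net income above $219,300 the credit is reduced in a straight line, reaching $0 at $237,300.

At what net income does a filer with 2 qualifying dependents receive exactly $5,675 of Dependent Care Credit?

Full credit = 2 × $11,350 = $22,700.
$5,675 is 5,675/22,700 of the full $22,700, so 17,025/22,700 of the $18,000 range has been used: income = $219,300 + $18,000 × 17,025/22,700 = $232,800.

$232,800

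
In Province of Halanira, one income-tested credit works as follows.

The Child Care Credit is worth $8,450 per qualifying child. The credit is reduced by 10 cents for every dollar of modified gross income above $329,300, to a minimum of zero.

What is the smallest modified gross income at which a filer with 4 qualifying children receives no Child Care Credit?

$667,300

Full credit = 4 × $8,450 = $33,800.
The credit falls by 10% of each dollar above $329,300, so it reaches zero when the excess is $33,800 / 10% = $338,000: income = $329,300 + $338,000 = $667,300.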